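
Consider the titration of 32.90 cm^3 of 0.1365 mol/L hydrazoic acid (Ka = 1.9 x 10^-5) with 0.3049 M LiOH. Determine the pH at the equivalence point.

n(HN3) = 0.1365 x 0.03290 = 0.004491 mol; V(LiOH) at equivalence = 0.004491/0.3049 = 0.01473 L.
At equivalence all the acid is converted to N3-; total volume = 0.03290 + 0.01473 = 0.04763 L, so [N3-] = 0.004491/0.04763 = 0.09429 M.
Kb = Kw/Ka = 1.0e-14 / 1.9 x 10^-5 = 5.26e-10.
[OH^-] = sqrt(Kb x [N3-]) = sqrt(5.26e-10 x 0.09429) = 7.04e-6 M.
pOH = 5.15, so pH = 14.00 - 5.15 = 8.85.

8.85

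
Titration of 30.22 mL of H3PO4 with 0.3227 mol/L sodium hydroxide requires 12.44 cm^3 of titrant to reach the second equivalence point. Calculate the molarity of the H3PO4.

0.0664 M

n(NaOH) = 0.3227 x 0.01244 = 0.004014 mol.
At the second equivalence point, 2 mol OH^- react per mol H3PO4, so n(H3PO4) = 0.004014 / 2 = 0.002007 mol.
[H3PO4] = 0.002007 / 0.03022 L = 0.0664 M.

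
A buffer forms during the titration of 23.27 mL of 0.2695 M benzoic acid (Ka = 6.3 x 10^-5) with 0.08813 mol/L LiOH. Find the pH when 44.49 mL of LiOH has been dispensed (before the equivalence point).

4.42

Initial n(C6H5COOH) = 0.2695 x 0.02327 = 0.006271 mol.
n(LiOH) added = 0.08813 x 0.04449 = 0.003921 mol, converting that many moles of C6H5COOH to C6H5COO-.
Remaining n(C6H5COOH) = 0.002350 mol; n(C6H5COO-) = 0.003921 mol.
By Henderson-Hasselbalch, pH = pKa + log([A^-]/[HA]) = 4.20 + log(0.003921/0.002350) = 4.20 + (+0.22) = 4.42.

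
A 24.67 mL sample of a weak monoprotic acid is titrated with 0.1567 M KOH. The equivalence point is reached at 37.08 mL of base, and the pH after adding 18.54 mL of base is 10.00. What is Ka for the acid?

18.54 mL is half of the equivalence volume, so this is the half-equivalence point where [HA] = [A^-].
At half-equivalence pH = pKa, so pKa = 10.00.
Ka = 10^(-10.00) = 1.0 x 10^-10.

1.0 x 10^-10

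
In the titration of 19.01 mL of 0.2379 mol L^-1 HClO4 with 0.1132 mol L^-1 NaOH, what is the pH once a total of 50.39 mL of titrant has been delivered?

n(acid) = 0.2379 x 0.01901 = 0.004522 mol; n(NaOH) added = 0.1132 x 0.05039 = 0.005704 mol.
Base is in excess by 0.005704 - 0.004522 = 0.001182 mol in a total volume of 0.06940 L.
[OH^-] = 0.001182/0.06940 = 0.01703 M, so pOH = 1.77 and pH = 14.00 - 1.77 = 12.23.

12.23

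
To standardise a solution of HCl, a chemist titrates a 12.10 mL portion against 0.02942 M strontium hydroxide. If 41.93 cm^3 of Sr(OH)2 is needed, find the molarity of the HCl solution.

n(Sr(OH)2) delivered = 0.02942 x 0.04193 = 0.001234 mol.
The reaction is 2 HCl + 1 Sr(OH)2, so n(HCl) = 0.001234 x 2/1 = 0.002467 mol.
[HCl] = 0.002467 mol / 0.01210 L = 0.204 M.

0.204 M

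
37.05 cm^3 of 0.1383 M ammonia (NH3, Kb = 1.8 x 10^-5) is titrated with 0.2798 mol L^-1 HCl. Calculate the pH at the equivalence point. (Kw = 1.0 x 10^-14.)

n(NH3) = 0.1383 x 0.03705 = 0.005124 mol; V(HCl) at equivalence = 0.005124/0.2798 = 0.01831 L.
At equivalence the base is fully converted to NH4+; total volume = 0.05536 L, so [NH4+] = 0.005124/0.05536 = 0.09255 M.
Ka(NH4+) = Kw/Kb = 1.0e-14 / 1.8 x 10^-5 = 5.56e-10.
[H^+] = sqrt(Ka x [NH4+]) = sqrt(5.56e-10 x 0.09255) = 7.17e-6 M.
pH = -log(7.17e-6) = 5.14.

5.14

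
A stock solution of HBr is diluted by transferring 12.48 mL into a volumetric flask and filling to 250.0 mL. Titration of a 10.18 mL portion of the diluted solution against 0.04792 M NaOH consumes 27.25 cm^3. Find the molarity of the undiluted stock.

2.57 M

n(NaOH) = 0.04792 x 0.02725 = 0.001306 mol.
n(HBr) in the aliquot = 0.001306 mol.
[diluted HBr] = 0.001306 / 0.01018 = 0.1283 M.
Dilution factor = 250.0/12.48 = 20.03, so [stock] = 0.1283 x 20.03 = 2.57 M.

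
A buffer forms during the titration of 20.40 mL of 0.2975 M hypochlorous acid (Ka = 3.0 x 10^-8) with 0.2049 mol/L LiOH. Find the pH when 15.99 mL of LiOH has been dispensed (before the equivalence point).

7.59

Initial n(HClO) = 0.2975 x 0.02040 = 0.006069 mol.
n(LiOH) added = 0.2049 x 0.01599 = 0.003276 mol, converting that many moles of HClO to ClO-.
Remaining n(HClO) = 0.002793 mol; n(ClO-) = 0.003276 mol.
By Henderson-Hasselbalch, pH = pKa + log([A^-]/[HA]) = 7.52 + log(0.003276/0.002793) = 7.52 + (+0.07) = 7.59.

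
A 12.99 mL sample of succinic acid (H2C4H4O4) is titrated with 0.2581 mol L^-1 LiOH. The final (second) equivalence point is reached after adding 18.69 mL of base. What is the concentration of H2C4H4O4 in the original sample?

n(LiOH) = 0.2581 x 0.01869 = 0.004824 mol.
At the final (second) equivalence point, 2 mol OH^- react per mol H2C4H4O4, so n(H2C4H4O4) = 0.004824 / 2 = 0.002412 mol.
[H2C4H4O4] = 0.002412 / 0.01299 L = 0.186 M.

0.186 M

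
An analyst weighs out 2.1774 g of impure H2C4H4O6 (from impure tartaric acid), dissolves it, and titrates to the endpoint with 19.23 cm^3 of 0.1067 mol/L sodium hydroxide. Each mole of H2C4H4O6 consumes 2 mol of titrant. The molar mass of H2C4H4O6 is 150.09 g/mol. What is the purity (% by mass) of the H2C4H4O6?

7.07%

n(NaOH) = 0.1067 x 0.01923 = 0.002052 mol.
n(H2C4H4O6) = 0.002052 / 2 = 0.001026 mol.
mass of H2C4H4O6 = 0.001026 x 150.09 = 0.1540 g.
% purity = 0.1540 / 2.1774 x 100 = 7.07%.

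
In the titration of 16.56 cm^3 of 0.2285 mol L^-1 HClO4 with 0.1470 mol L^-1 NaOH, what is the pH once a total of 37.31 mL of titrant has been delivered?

12.50

n(acid) = 0.2285 x 0.01656 = 0.003784 mol; n(NaOH) added = 0.1470 x 0.03731 = 0.005485 mol.
Base is in excess by 0.005485 - 0.003784 = 0.001701 mol in a total volume of 0.05387 L.
[OH^-] = 0.001701/0.05387 = 0.03157 M, so pOH = 1.50 and pH = 14.00 - 1.50 = 12.50.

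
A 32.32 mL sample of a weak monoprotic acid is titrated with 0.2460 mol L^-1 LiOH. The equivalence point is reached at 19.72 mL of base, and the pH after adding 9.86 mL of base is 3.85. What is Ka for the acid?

9.86 mL is half of the equivalence volume, so this is the half-equivalence point where [HA] = [A^-].
At half-equivalence pH = pKa, so pKa = 3.85.
Ka = 10^(-3.85) = 1.4 x 10^-4.

1.4 x 10^-4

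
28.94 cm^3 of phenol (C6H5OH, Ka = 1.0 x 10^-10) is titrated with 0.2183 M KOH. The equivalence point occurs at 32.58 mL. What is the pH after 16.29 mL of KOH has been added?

16.29 mL is exactly half the equivalence volume (32.58/2), i.e. the half-equivalence point.
There, n(HA) = n(A^-), so pH = pKa = -log(1.0 x 10^-10) = 10.00.

10.00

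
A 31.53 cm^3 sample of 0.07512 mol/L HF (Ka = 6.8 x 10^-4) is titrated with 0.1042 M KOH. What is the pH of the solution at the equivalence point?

n(HF) = 0.07512 x 0.03153 = 0.002369 mol; V(KOH) at equivalence = 0.002369/0.1042 = 0.02273 L.
At equivalence all the acid is converted to F-; total volume = 0.03153 + 0.02273 = 0.05426 L, so [F-] = 0.002369/0.05426 = 0.04365 M.
Kb = Kw/Ka = 1.0e-14 / 6.8 x 10^-4 = 1.47e-11.
[OH^-] = sqrt(Kb x [F-]) = sqrt(1.47e-11 x 0.04365) = 8.01e-7 M.
pOH = 6.10, so pH = 14.00 - 6.10 = 7.90.

7.90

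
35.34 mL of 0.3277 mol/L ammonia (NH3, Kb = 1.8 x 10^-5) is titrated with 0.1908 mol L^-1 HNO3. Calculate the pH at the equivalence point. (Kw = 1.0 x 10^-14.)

n(NH3) = 0.3277 x 0.03534 = 0.01158 mol; V(HNO3) at equivalence = 0.01158/0.1908 = 0.06070 L.
At equivalence the base is fully converted to NH4+; total volume = 0.09604 L, so [NH4+] = 0.01158/0.09604 = 0.1206 M.
Ka(NH4+) = Kw/Kb = 1.0e-14 / 1.8 x 10^-5 = 5.56e-10.
[H^+] = sqrt(Ka x [NH4+]) = sqrt(5.56e-10 x 0.1206) = 8.18e-6 M.
pH = -log(8.18e-6) = 5.09.

5.09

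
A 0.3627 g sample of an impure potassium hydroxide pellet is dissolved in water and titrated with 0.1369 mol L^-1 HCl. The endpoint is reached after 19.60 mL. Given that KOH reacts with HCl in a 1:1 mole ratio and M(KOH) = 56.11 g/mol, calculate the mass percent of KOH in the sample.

41.5%

n(HCl) = 0.1369 x 0.01960 = 0.002683 mol.
n(KOH) = 0.002683 / 1 = 0.002683 mol.
mass of KOH = 0.002683 x 56.11 = 0.1506 g.
% purity = 0.1506 / 0.3627 x 100 = 41.5%.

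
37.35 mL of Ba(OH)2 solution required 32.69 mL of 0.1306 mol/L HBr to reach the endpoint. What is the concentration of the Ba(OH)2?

n(HBr) delivered = 0.1306 x 0.03269 = 0.004269 mol.
The reaction is 1 Ba(OH)2 + 2 HBr, so n(Ba(OH)2) = 0.004269 x 1/2 = 0.002135 mol.
[Ba(OH)2] = 0.002135 mol / 0.03735 L = 0.0572 M.

0.0572 M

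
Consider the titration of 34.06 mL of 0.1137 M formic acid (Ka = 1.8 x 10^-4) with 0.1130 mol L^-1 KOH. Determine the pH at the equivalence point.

8.25

n(HCOOH) = 0.1137 x 0.03406 = 0.003873 mol; V(KOH) at equivalence = 0.003873/0.1130 = 0.03427 L.
At equivalence all the acid is converted to HCOO-; total volume = 0.03406 + 0.03427 = 0.06833 L, so [HCOO-] = 0.003873/0.06833 = 0.05667 M.
Kb = Kw/Ka = 1.0e-14 / 1.8 x 10^-4 = 5.56e-11.
[OH^-] = sqrt(Kb x [HCOO-]) = sqrt(5.56e-11 x 0.05667) = 1.77e-6 M.
pOH = 5.75, so pH = 14.00 - 5.75 = 8.25.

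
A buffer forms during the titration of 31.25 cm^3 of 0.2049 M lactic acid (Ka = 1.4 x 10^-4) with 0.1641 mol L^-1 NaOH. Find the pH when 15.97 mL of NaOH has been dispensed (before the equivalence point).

3.69

Initial n(HC3H5O3) = 0.2049 x 0.03125 = 0.006403 mol.
n(NaOH) added = 0.1641 x 0.01597 = 0.002621 mol, converting that many moles of HC3H5O3 to C3H5O3-.
Remaining n(HC3H5O3) = 0.003782 mol; n(C3H5O3-) = 0.002621 mol.
By Henderson-Hasselbalch, pH = pKa + log([A^-]/[HA]) = 3.85 + log(0.002621/0.003782) = 3.85 + (-0.16) = 3.69.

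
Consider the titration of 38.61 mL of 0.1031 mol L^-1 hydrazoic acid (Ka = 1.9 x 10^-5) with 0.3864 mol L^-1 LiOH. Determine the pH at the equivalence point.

8.82

n(HN3) = 0.1031 x 0.03861 = 0.003981 mol; V(LiOH) at equivalence = 0.003981/0.3864 = 0.01030 L.
At equivalence all the acid is converted to N3-; total volume = 0.03861 + 0.01030 = 0.04891 L, so [N3-] = 0.003981/0.04891 = 0.08138 M.
Kb = Kw/Ka = 1.0e-14 / 1.9 x 10^-5 = 5.26e-10.
[OH^-] = sqrt(Kb x [N3-]) = sqrt(5.26e-10 x 0.08138) = 6.54e-6 M.
pOH = 5.18, so pH = 14.00 - 5.18 = 8.82.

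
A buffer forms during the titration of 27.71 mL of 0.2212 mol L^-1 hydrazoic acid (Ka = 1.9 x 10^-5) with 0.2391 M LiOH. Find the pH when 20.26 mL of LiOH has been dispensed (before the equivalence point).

Initial n(HN3) = 0.2212 x 0.02771 = 0.006129 mol.
n(LiOH) added = 0.2391 x 0.02026 = 0.004844 mol, converting that many moles of HN3 to N3-.
Remaining n(HN3) = 0.001285 mol; n(N3-) = 0.004844 mol.
By Henderson-Hasselbalch, pH = pKa + log([A^-]/[HA]) = 4.72 + log(0.004844/0.001285) = 4.72 + (+0.58) = 5.30.

5.30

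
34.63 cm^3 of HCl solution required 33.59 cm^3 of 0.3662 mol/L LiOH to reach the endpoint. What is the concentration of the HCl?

0.355 M

n(LiOH) delivered = 0.3662 x 0.03359 = 0.01230 mol.
For a 1:1 reaction, n(HCl) = 0.01230 mol.
[HCl] = 0.01230 mol / 0.03463 L = 0.355 M.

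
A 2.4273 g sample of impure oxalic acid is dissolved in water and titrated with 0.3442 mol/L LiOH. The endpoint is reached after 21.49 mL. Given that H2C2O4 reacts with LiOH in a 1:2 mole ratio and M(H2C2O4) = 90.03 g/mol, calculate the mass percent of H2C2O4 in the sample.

13.7%

n(LiOH) = 0.3442 x 0.02149 = 0.007397 mol.
n(H2C2O4) = 0.007397 / 2 = 0.003698 mol.
mass of H2C2O4 = 0.003698 x 90.03 = 0.3330 g.
% purity = 0.3330 / 2.4273 x 100 = 13.7%.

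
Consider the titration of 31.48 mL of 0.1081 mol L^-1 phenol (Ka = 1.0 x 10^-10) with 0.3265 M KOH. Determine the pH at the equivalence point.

n(C6H5OH) = 0.1081 x 0.03148 = 0.003403 mol; V(KOH) at equivalence = 0.003403/0.3265 = 0.01042 L.
At equivalence all the acid is converted to C6H5O-; total volume = 0.03148 + 0.01042 = 0.04190 L, so [C6H5O-] = 0.003403/0.04190 = 0.08121 M.
Kb = Kw/Ka = 1.0e-14 / 1.0 x 10^-10 = 0.000100.
[OH^-] = sqrt(Kb x [C6H5O-]) = sqrt(0.000100 x 0.08121) = 0.00285 M.
pOH = 2.55, so pH = 14.00 - 2.55 = 11.45.

11.45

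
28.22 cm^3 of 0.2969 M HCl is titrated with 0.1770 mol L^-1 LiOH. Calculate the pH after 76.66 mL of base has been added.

12.69

n(acid) = 0.2969 x 0.02822 = 0.008379 mol; n(LiOH) added = 0.1770 x 0.07666 = 0.01357 mol.
Base is in excess by 0.01357 - 0.008379 = 0.005190 mol in a total volume of 0.1049 L.
[OH^-] = 0.005190/0.1049 = 0.04949 M, so pOH = 1.31 and pH = 14.00 - 1.31 = 12.69.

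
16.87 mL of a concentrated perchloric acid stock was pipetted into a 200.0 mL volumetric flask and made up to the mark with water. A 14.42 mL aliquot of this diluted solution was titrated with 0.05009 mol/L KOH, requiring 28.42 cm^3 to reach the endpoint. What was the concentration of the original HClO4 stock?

n(KOH) = 0.05009 x 0.02842 = 0.001424 mol.
n(HClO4) in the aliquot = 0.001424 mol.
[diluted HClO4] = 0.001424 / 0.01442 = 0.09872 M.
Dilution factor = 200.0/16.87 = 11.86, so [stock] = 0.09872 x 11.86 = 1.17 M.

1.17 M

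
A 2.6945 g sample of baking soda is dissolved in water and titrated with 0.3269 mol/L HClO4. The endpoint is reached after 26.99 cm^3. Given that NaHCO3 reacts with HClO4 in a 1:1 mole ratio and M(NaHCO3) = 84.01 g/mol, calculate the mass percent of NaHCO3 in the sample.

27.5%

n(HClO4) = 0.3269 x 0.02699 = 0.008823 mol.
n(NaHCO3) = 0.008823 / 1 = 0.008823 mol.
mass of NaHCO3 = 0.008823 x 84.01 = 0.7412 g.
% purity = 0.7412 / 2.6945 x 100 = 27.5%.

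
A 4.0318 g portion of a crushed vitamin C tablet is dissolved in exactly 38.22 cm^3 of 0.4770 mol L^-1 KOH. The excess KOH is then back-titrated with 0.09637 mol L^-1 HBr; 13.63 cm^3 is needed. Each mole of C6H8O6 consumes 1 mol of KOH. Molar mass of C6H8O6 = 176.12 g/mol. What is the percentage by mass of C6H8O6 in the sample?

Total n(KOH) added = 0.4770 x 0.03822 = 0.01823 mol.
n(HBr) used = 0.09637 x 0.01363 = 0.001314 mol, which equals the excess n(KOH).
So n(KOH) consumed by the sample = 0.01823 - 0.001314 = 0.01692 mol.
n(C6H8O6) = 0.01692 / 1 = 0.01692 mol.
mass C6H8O6 = 0.01692 x 176.12 = 2.979 g, so %C6H8O6 = 2.979/4.0318 x 100 = 73.9%.

73.9%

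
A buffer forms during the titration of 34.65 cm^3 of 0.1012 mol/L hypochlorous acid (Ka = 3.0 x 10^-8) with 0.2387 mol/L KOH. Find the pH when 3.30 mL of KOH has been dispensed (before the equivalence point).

6.98

Initial n(HClO) = 0.1012 x 0.03465 = 0.003507 mol.
n(KOH) added = 0.2387 x 0.003300 = 0.0007877 mol, converting that many moles of HClO to ClO-.
Remaining n(HClO) = 0.002719 mol; n(ClO-) = 0.0007877 mol.
By Henderson-Hasselbalch, pH = pKa + log([A^-]/[HA]) = 7.52 + log(0.0007877/0.002719) = 7.52 + (-0.54) = 6.98.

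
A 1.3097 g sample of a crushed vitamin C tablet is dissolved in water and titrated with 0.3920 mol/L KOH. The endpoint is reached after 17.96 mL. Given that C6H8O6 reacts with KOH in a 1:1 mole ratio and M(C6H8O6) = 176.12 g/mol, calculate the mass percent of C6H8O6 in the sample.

n(KOH) = 0.3920 x 0.01796 = 0.007040 mol.
n(C6H8O6) = 0.007040 / 1 = 0.007040 mol.
mass of C6H8O6 = 0.007040 x 176.12 = 1.240 g.
% purity = 1.240 / 1.3097 x 100 = 94.7%.

94.7%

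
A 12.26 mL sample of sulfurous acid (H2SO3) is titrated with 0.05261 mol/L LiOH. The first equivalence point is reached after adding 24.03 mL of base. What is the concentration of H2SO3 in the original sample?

n(LiOH) = 0.05261 x 0.02403 = 0.001264 mol.
At the first equivalence point, 1 mol OH^- react per mol H2SO3, so n(H2SO3) = 0.001264 / 1 = 0.001264 mol.
[H2SO3] = 0.001264 / 0.01226 L = 0.103 M.

0.103 M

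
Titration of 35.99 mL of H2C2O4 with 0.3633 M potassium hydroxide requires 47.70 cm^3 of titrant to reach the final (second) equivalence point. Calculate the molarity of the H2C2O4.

0.241 M

n(KOH) = 0.3633 x 0.04770 = 0.01733 mol.
At the final (second) equivalence point, 2 mol OH^- react per mol H2C2O4, so n(H2C2O4) = 0.01733 / 2 = 0.008665 mol.
[H2C2O4] = 0.008665 / 0.03599 L = 0.241 M.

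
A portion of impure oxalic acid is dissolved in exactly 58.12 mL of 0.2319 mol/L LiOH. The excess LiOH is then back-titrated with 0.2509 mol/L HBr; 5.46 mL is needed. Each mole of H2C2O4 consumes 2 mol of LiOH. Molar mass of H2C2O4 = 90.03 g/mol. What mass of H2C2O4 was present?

0.545 g

Total n(LiOH) added = 0.2319 x 0.05812 = 0.01348 mol.
n(HBr) used = 0.2509 x 0.005460 = 0.001370 mol, which equals the excess n(LiOH).
So n(LiOH) consumed by the sample = 0.01348 - 0.001370 = 0.01211 mol.
n(H2C2O4) = 0.01211 / 2 = 0.006054 mol.
mass = 0.006054 mol x 90.03 g/mol = 0.545 g.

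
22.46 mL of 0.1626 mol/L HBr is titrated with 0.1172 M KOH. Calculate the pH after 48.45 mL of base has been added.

n(acid) = 0.1626 x 0.02246 = 0.003652 mol; n(KOH) added = 0.1172 x 0.04845 = 0.005678 mol.
Base is in excess by 0.005678 - 0.003652 = 0.002026 mol in a total volume of 0.07091 L.
[OH^-] = 0.002026/0.07091 = 0.02858 M, so pOH = 1.54 and pH = 14.00 - 1.54 = 12.46.

12.46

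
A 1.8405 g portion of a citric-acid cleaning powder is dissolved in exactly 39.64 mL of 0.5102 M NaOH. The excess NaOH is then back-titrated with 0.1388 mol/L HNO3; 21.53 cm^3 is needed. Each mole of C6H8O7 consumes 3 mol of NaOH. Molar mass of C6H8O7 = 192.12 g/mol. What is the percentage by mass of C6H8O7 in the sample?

60.0%

Total n(NaOH) added = 0.5102 x 0.03964 = 0.02022 mol.
n(HNO3) used = 0.1388 x 0.02153 = 0.002988 mol, which equals the excess n(NaOH).
So n(NaOH) consumed by the sample = 0.02022 - 0.002988 = 0.01724 mol.
n(C6H8O7) = 0.01724 / 3 = 0.005745 mol.
mass C6H8O7 = 0.005745 x 192.12 = 1.104 g, so %C6H8O7 = 1.104/1.8405 x 100 = 60.0%.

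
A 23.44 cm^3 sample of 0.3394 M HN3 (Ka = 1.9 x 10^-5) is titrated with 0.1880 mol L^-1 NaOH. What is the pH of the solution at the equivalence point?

8.90

n(HN3) = 0.3394 x 0.02344 = 0.007956 mol; V(NaOH) at equivalence = 0.007956/0.1880 = 0.04232 L.
At equivalence all the acid is converted to N3-; total volume = 0.02344 + 0.04232 = 0.06576 L, so [N3-] = 0.007956/0.06576 = 0.1210 M.
Kb = Kw/Ka = 1.0e-14 / 1.9 x 10^-5 = 5.26e-10.
[OH^-] = sqrt(Kb x [N3-]) = sqrt(5.26e-10 x 0.1210) = 7.98e-6 M.
pOH = 5.10, so pH = 14.00 - 5.10 = 8.90.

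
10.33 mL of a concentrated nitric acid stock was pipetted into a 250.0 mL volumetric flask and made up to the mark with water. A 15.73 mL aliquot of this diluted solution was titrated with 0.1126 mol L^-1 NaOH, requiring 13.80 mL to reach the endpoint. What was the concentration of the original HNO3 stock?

2.39 M

n(NaOH) = 0.1126 x 0.01380 = 0.001554 mol.
n(HNO3) in the aliquot = 0.001554 mol.
[diluted HNO3] = 0.001554 / 0.01573 = 0.09878 M.
Dilution factor = 250.0/10.33 = 24.20, so [stock] = 0.09878 x 24.20 = 2.39 M.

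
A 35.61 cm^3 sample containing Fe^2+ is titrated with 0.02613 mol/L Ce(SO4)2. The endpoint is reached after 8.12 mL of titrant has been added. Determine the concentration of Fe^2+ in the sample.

0.00596 M

n(Ce(SO4)2) = 0.02613 x 0.008120 = 0.0002122 mol.
From the balanced equation, 1 mol Ce(SO4)2 reacts with 1 mol Fe^2+, so n(Fe^2+) = 0.0002122 x 1/1 = 0.0002122 mol.
[Fe^2+] = 0.0002122 / 0.03561 L = 0.00596 M.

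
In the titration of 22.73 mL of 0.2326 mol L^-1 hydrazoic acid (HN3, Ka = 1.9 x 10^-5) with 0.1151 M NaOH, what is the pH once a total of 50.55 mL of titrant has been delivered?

n(acid) = 0.2326 x 0.02273 = 0.005287 mol; n(NaOH) added = 0.1151 x 0.05055 = 0.005818 mol.
Base is in excess by 0.005818 - 0.005287 = 0.0005313 mol in a total volume of 0.07328 L.
[OH^-] = 0.0005313/0.07328 = 0.007250 M, so pOH = 2.14 and pH = 14.00 - 2.14 = 11.86.

11.86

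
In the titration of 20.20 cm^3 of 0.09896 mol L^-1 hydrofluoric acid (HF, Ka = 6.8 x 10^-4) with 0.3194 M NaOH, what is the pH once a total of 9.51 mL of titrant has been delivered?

n(acid) = 0.09896 x 0.02020 = 0.001999 mol; n(NaOH) added = 0.3194 x 0.009510 = 0.003037 mol.
Base is in excess by 0.003037 - 0.001999 = 0.001039 mol in a total volume of 0.02971 L.
[OH^-] = 0.001039/0.02971 = 0.03495 M, so pOH = 1.46 and pH = 14.00 - 1.46 = 12.54.

12.54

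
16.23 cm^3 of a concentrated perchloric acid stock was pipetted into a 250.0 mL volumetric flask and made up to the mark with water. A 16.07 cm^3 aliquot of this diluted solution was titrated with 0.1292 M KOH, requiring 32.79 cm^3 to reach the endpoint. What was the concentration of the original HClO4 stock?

n(KOH) = 0.1292 x 0.03279 = 0.004236 mol.
n(HClO4) in the aliquot = 0.004236 mol.
[diluted HClO4] = 0.004236 / 0.01607 = 0.2636 M.
Dilution factor = 250.0/16.23 = 15.40, so [stock] = 0.2636 x 15.40 = 4.06 M.

4.06 M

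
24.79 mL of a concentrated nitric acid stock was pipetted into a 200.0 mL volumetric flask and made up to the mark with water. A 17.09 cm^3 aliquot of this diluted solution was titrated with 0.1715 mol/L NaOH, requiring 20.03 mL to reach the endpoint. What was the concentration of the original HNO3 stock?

1.62 M

n(NaOH) = 0.1715 x 0.02003 = 0.003435 mol.
n(HNO3) in the aliquot = 0.003435 mol.
[diluted HNO3] = 0.003435 / 0.01709 = 0.2010 M.
Dilution factor = 200.0/24.79 = 8.068, so [stock] = 0.2010 x 8.068 = 1.62 M.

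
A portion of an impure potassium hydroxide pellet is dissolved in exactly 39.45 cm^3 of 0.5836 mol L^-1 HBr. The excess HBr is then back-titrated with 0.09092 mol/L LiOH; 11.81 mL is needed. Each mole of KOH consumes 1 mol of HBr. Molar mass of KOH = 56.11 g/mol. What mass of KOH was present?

1.23 g

Total n(HBr) added = 0.5836 x 0.03945 = 0.02302 mol.
n(LiOH) used = 0.09092 x 0.01181 = 0.001074 mol, which equals the excess n(HBr).
So n(HBr) consumed by the sample = 0.02302 - 0.001074 = 0.02195 mol.
n(KOH) = 0.02195 / 1 = 0.02195 mol.
mass = 0.02195 mol x 56.11 g/mol = 1.23 g.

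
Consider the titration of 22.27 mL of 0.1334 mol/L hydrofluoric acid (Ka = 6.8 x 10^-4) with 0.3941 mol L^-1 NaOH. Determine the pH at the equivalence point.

n(HF) = 0.1334 x 0.02227 = 0.002971 mol; V(NaOH) at equivalence = 0.002971/0.3941 = 0.007538 L.
At equivalence all the acid is converted to F-; total volume = 0.02227 + 0.007538 = 0.02981 L, so [F-] = 0.002971/0.02981 = 0.09966 M.
Kb = Kw/Ka = 1.0e-14 / 6.8 x 10^-4 = 1.47e-11.
[OH^-] = sqrt(Kb x [F-]) = sqrt(1.47e-11 x 0.09966) = 1.21e-6 M.
pOH = 5.92, so pH = 14.00 - 5.92 = 8.08.

8.08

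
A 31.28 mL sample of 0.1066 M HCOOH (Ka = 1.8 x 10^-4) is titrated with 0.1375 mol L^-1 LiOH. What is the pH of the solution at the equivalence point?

n(HCOOH) = 0.1066 x 0.03128 = 0.003334 mol; V(LiOH) at equivalence = 0.003334/0.1375 = 0.02425 L.
At equivalence all the acid is converted to HCOO-; total volume = 0.03128 + 0.02425 = 0.05553 L, so [HCOO-] = 0.003334/0.05553 = 0.06005 M.
Kb = Kw/Ka = 1.0e-14 / 1.8 x 10^-4 = 5.56e-11.
[OH^-] = sqrt(Kb x [HCOO-]) = sqrt(5.56e-11 x 0.06005) = 1.83e-6 M.
pOH = 5.74, so pH = 14.00 - 5.74 = 8.26.

8.26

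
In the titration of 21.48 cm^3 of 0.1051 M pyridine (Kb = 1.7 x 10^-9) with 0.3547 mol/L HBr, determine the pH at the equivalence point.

n(C5H5N) = 0.1051 x 0.02148 = 0.002258 mol; V(HBr) at equivalence = 0.002258/0.3547 = 0.006365 L.
At equivalence the base is fully converted to C5H5NH+; total volume = 0.02784 L, so [C5H5NH+] = 0.002258/0.02784 = 0.08108 M.
Ka(C5H5NH+) = Kw/Kb = 1.0e-14 / 1.7 x 10^-9 = 5.88e-6.
[H^+] = sqrt(Ka x [C5H5NH+]) = sqrt(5.88e-6 x 0.08108) = 0.000691 M.
pH = -log(0.000691) = 3.16.

3.16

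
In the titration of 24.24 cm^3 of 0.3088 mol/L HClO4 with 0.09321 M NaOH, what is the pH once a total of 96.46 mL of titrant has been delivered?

n(acid) = 0.3088 x 0.02424 = 0.007485 mol; n(NaOH) added = 0.09321 x 0.09646 = 0.008991 mol.
Base is in excess by 0.008991 - 0.007485 = 0.001506 mol in a total volume of 0.1207 L.
[OH^-] = 0.001506/0.1207 = 0.01247 M, so pOH = 1.90 and pH = 14.00 - 1.90 = 12.10.

12.10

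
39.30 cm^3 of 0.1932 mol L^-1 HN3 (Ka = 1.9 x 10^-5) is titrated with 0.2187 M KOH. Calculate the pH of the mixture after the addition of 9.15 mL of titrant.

Initial n(HN3) = 0.1932 x 0.03930 = 0.007593 mol.
n(KOH) added = 0.2187 x 0.009150 = 0.002001 mol, converting that many moles of HN3 to N3-.
Remaining n(HN3) = 0.005592 mol; n(N3-) = 0.002001 mol.
By Henderson-Hasselbalch, pH = pKa + log([A^-]/[HA]) = 4.72 + log(0.002001/0.005592) = 4.72 + (-0.45) = 4.27.

4.27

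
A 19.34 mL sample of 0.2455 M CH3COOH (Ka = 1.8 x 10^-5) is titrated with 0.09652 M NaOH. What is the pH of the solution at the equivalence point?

8.79

n(CH3COOH) = 0.2455 x 0.01934 = 0.004748 mol; V(NaOH) at equivalence = 0.004748/0.09652 = 0.04919 L.
At equivalence all the acid is converted to CH3COO-; total volume = 0.01934 + 0.04919 = 0.06853 L, so [CH3COO-] = 0.004748/0.06853 = 0.06928 M.
Kb = Kw/Ka = 1.0e-14 / 1.8 x 10^-5 = 5.56e-10.
[OH^-] = sqrt(Kb x [CH3COO-]) = sqrt(5.56e-10 x 0.06928) = 6.20e-6 M.
pOH = 5.21, so pH = 14.00 - 5.21 = 8.79.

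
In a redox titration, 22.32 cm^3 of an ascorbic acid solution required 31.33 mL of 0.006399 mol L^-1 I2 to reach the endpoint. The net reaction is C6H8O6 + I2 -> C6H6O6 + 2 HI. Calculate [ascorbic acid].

n(I2) = 0.006399 x 0.03133 = 0.0002005 mol.
From the balanced equation, 1 mol I2 reacts with 1 mol ascorbic acid, so n(ascorbic acid) = 0.0002005 x 1/1 = 0.0002005 mol.
[ascorbic acid] = 0.0002005 / 0.02232 L = 0.00898 M.

0.00898 M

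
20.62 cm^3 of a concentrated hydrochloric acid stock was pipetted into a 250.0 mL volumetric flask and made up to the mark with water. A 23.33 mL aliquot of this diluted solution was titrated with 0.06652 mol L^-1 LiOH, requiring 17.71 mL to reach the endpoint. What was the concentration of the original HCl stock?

0.612 M

n(LiOH) = 0.06652 x 0.01771 = 0.001178 mol.
n(HCl) in the aliquot = 0.001178 mol.
[diluted HCl] = 0.001178 / 0.02333 = 0.05050 M.
Dilution factor = 250.0/20.62 = 12.12, so [stock] = 0.05050 x 12.12 = 0.612 M.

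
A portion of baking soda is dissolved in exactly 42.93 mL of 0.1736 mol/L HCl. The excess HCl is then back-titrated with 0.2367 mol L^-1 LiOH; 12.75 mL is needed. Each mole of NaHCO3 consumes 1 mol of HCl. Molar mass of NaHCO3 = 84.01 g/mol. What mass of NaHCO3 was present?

Total n(HCl) added = 0.1736 x 0.04293 = 0.007453 mol.
n(LiOH) used = 0.2367 x 0.01275 = 0.003018 mol, which equals the excess n(HCl).
So n(HCl) consumed by the sample = 0.007453 - 0.003018 = 0.004435 mol.
n(NaHCO3) = 0.004435 / 1 = 0.004435 mol.
mass = 0.004435 mol x 84.01 g/mol = 0.373 g.

0.373 g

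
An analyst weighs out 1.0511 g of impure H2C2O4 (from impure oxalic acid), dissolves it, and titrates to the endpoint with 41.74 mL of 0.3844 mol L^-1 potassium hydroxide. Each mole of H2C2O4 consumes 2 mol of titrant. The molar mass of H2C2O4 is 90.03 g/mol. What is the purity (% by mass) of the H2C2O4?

n(KOH) = 0.3844 x 0.04174 = 0.01604 mol.
n(H2C2O4) = 0.01604 / 2 = 0.008022 mol.
mass of H2C2O4 = 0.008022 x 90.03 = 0.7223 g.
% purity = 0.7223 / 1.0511 x 100 = 68.7%.

68.7%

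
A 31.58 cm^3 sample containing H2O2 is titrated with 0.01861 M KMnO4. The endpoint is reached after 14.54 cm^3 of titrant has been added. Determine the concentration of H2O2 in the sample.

n(KMnO4) = 0.01861 x 0.01454 = 0.0002706 mol.
From the balanced equation, 2 mol KMnO4 reacts with 5 mol H2O2, so n(H2O2) = 0.0002706 x 5/2 = 0.0006765 mol.
[H2O2] = 0.0006765 / 0.03158 L = 0.0214 M.

0.0214 M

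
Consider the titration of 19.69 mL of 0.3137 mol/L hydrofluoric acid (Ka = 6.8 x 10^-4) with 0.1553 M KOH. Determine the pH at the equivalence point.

8.09

n(HF) = 0.3137 x 0.01969 = 0.006177 mol; V(KOH) at equivalence = 0.006177/0.1553 = 0.03977 L.
At equivalence all the acid is converted to F-; total volume = 0.01969 + 0.03977 = 0.05946 L, so [F-] = 0.006177/0.05946 = 0.1039 M.
Kb = Kw/Ka = 1.0e-14 / 6.8 x 10^-4 = 1.47e-11.
[OH^-] = sqrt(Kb x [F-]) = sqrt(1.47e-11 x 0.1039) = 1.24e-6 M.
pOH = 5.91, so pH = 14.00 - 5.91 = 8.09.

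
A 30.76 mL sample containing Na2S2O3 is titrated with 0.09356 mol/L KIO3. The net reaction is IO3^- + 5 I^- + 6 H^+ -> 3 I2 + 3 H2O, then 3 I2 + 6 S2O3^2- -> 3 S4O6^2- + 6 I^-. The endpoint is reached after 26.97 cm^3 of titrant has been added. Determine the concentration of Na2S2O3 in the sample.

n(KIO3) = 0.09356 x 0.02697 = 0.002523 mol.
From the balanced equation, 1 mol KIO3 reacts with 6 mol Na2S2O3, so n(Na2S2O3) = 0.002523 x 6/1 = 0.01514 mol.
[Na2S2O3] = 0.01514 / 0.03076 L = 0.492 M.

0.492 M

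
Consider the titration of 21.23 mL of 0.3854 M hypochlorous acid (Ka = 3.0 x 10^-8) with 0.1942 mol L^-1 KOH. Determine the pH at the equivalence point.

n(HClO) = 0.3854 x 0.02123 = 0.008182 mol; V(KOH) at equivalence = 0.008182/0.1942 = 0.04213 L.
At equivalence all the acid is converted to ClO-; total volume = 0.02123 + 0.04213 = 0.06336 L, so [ClO-] = 0.008182/0.06336 = 0.1291 M.
Kb = Kw/Ka = 1.0e-14 / 3.0 x 10^-8 = 3.33e-7.
[OH^-] = sqrt(Kb x [ClO-]) = sqrt(3.33e-7 x 0.1291) = 0.000207 M.
pOH = 3.68, so pH = 14.00 - 3.68 = 10.32.

10.32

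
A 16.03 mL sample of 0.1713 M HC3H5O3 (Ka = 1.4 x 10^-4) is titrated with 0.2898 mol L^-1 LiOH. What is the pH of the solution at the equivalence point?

n(HC3H5O3) = 0.1713 x 0.01603 = 0.002746 mol; V(LiOH) at equivalence = 0.002746/0.2898 = 0.009475 L.
At equivalence all the acid is converted to C3H5O3-; total volume = 0.01603 + 0.009475 = 0.02551 L, so [C3H5O3-] = 0.002746/0.02551 = 0.1077 M.
Kb = Kw/Ka = 1.0e-14 / 1.4 x 10^-4 = 7.14e-11.
[OH^-] = sqrt(Kb x [C3H5O3-]) = sqrt(7.14e-11 x 0.1077) = 2.77e-6 M.
pOH = 5.56, so pH = 14.00 - 5.56 = 8.44.

8.44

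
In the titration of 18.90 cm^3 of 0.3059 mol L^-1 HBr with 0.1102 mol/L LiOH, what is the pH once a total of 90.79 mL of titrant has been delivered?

12.59

n(acid) = 0.3059 x 0.01890 = 0.005782 mol; n(LiOH) added = 0.1102 x 0.09079 = 0.01001 mol.
Base is in excess by 0.01001 - 0.005782 = 0.004224 mol in a total volume of 0.1097 L.
[OH^-] = 0.004224/0.1097 = 0.03850 M, so pOH = 1.41 and pH = 14.00 - 1.41 = 12.59.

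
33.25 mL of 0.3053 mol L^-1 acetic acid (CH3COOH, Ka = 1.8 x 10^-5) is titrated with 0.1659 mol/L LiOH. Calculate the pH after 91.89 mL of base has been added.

12.61

n(acid) = 0.3053 x 0.03325 = 0.01015 mol; n(LiOH) added = 0.1659 x 0.09189 = 0.01524 mol.
Base is in excess by 0.01524 - 0.01015 = 0.005093 mol in a total volume of 0.1251 L.
[OH^-] = 0.005093/0.1251 = 0.04070 M, so pOH = 1.39 and pH = 14.00 - 1.39 = 12.61.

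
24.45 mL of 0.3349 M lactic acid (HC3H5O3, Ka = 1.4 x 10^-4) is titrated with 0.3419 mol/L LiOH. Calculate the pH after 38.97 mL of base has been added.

12.91

n(acid) = 0.3349 x 0.02445 = 0.008188 mol; n(LiOH) added = 0.3419 x 0.03897 = 0.01332 mol.
Base is in excess by 0.01332 - 0.008188 = 0.005136 mol in a total volume of 0.06342 L.
[OH^-] = 0.005136/0.06342 = 0.08098 M, so pOH = 1.09 and pH = 14.00 - 1.09 = 12.91.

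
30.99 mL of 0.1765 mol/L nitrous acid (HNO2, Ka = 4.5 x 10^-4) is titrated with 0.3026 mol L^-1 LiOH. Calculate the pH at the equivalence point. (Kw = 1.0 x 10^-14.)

8.20

n(HNO2) = 0.1765 x 0.03099 = 0.005470 mol; V(LiOH) at equivalence = 0.005470/0.3026 = 0.01808 L.
At equivalence all the acid is converted to NO2-; total volume = 0.03099 + 0.01808 = 0.04907 L, so [NO2-] = 0.005470/0.04907 = 0.1115 M.
Kb = Kw/Ka = 1.0e-14 / 4.5 x 10^-4 = 2.22e-11.
[OH^-] = sqrt(Kb x [NO2-]) = sqrt(2.22e-11 x 0.1115) = 1.57e-6 M.
pOH = 5.80, so pH = 14.00 - 5.80 = 8.20.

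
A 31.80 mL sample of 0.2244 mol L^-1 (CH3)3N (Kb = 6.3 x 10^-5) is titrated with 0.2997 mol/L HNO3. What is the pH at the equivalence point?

5.35

n((CH3)3N) = 0.2244 x 0.03180 = 0.007136 mol; V(HNO3) at equivalence = 0.007136/0.2997 = 0.02381 L.
At equivalence the base is fully converted to (CH3)3NH+; total volume = 0.05561 L, so [(CH3)3NH+] = 0.007136/0.05561 = 0.1283 M.
Ka((CH3)3NH+) = Kw/Kb = 1.0e-14 / 6.3 x 10^-5 = 1.59e-10.
[H^+] = sqrt(Ka x [(CH3)3NH+]) = sqrt(1.59e-10 x 0.1283) = 4.51e-6 M.
pH = -log(4.51e-6) = 5.35.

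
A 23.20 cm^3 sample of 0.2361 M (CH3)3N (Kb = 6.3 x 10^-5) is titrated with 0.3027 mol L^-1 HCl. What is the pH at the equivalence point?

5.34

n((CH3)3N) = 0.2361 x 0.02320 = 0.005478 mol; V(HCl) at equivalence = 0.005478/0.3027 = 0.01810 L.
At equivalence the base is fully converted to (CH3)3NH+; total volume = 0.04130 L, so [(CH3)3NH+] = 0.005478/0.04130 = 0.1326 M.
Ka((CH3)3NH+) = Kw/Kb = 1.0e-14 / 6.3 x 10^-5 = 1.59e-10.
[H^+] = sqrt(Ka x [(CH3)3NH+]) = sqrt(1.59e-10 x 0.1326) = 4.59e-6 M.
pH = -log(4.59e-6) = 5.34.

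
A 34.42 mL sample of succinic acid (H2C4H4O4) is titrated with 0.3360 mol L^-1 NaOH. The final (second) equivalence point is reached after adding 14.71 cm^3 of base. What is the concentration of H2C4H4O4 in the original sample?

n(NaOH) = 0.3360 x 0.01471 = 0.004943 mol.
At the final (second) equivalence point, 2 mol OH^- react per mol H2C4H4O4, so n(H2C4H4O4) = 0.004943 / 2 = 0.002471 mol.
[H2C4H4O4] = 0.002471 / 0.03442 L = 0.0718 M.

0.0718 M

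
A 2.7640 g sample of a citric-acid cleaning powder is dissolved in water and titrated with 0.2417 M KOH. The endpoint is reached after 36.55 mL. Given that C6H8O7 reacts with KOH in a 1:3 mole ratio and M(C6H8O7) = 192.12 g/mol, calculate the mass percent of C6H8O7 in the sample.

n(KOH) = 0.2417 x 0.03655 = 0.008834 mol.
n(C6H8O7) = 0.008834 / 3 = 0.002945 mol.
mass of C6H8O7 = 0.002945 x 192.12 = 0.5657 g.
% purity = 0.5657 / 2.7640 x 100 = 20.5%.

20.5%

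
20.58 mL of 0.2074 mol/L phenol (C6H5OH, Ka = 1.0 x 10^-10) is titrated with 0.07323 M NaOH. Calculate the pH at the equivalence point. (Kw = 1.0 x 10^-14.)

11.37

n(C6H5OH) = 0.2074 x 0.02058 = 0.004268 mol; V(NaOH) at equivalence = 0.004268/0.07323 = 0.05829 L.
At equivalence all the acid is converted to C6H5O-; total volume = 0.02058 + 0.05829 = 0.07887 L, so [C6H5O-] = 0.004268/0.07887 = 0.05412 M.
Kb = Kw/Ka = 1.0e-14 / 1.0 x 10^-10 = 0.000100.
[OH^-] = sqrt(Kb x [C6H5O-]) = sqrt(0.000100 x 0.05412) = 0.00233 M.
pOH = 2.63, so pH = 14.00 - 2.63 = 11.37.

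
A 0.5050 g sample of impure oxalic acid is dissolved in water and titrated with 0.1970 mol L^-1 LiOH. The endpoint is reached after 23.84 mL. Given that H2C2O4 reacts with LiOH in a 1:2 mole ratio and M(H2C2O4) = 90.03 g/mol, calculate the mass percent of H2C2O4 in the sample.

41.9%

n(LiOH) = 0.1970 x 0.02384 = 0.004696 mol.
n(H2C2O4) = 0.004696 / 2 = 0.002348 mol.
mass of H2C2O4 = 0.002348 x 90.03 = 0.2114 g.
% purity = 0.2114 / 0.5050 x 100 = 41.9%.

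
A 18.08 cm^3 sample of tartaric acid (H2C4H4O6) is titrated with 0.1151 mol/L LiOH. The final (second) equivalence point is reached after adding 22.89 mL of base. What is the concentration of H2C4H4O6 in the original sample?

n(LiOH) = 0.1151 x 0.02289 = 0.002635 mol.
At the final (second) equivalence point, 2 mol OH^- react per mol H2C4H4O6, so n(H2C4H4O6) = 0.002635 / 2 = 0.001317 mol.
[H2C4H4O6] = 0.001317 / 0.01808 L = 0.0729 M.

0.0729 M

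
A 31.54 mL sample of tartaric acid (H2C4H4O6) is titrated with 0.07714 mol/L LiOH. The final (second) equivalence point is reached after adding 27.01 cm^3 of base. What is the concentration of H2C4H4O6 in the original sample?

n(LiOH) = 0.07714 x 0.02701 = 0.002084 mol.
At the final (second) equivalence point, 2 mol OH^- react per mol H2C4H4O6, so n(H2C4H4O6) = 0.002084 / 2 = 0.001042 mol.
[H2C4H4O6] = 0.001042 / 0.03154 L = 0.0330 M.

0.0330 M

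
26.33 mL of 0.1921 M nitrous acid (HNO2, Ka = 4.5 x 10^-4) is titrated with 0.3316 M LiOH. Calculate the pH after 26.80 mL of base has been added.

n(acid) = 0.1921 x 0.02633 = 0.005058 mol; n(LiOH) added = 0.3316 x 0.02680 = 0.008887 mol.
Base is in excess by 0.008887 - 0.005058 = 0.003829 mol in a total volume of 0.05313 L.
[OH^-] = 0.003829/0.05313 = 0.07207 M, so pOH = 1.14 and pH = 14.00 - 1.14 = 12.86.

12.86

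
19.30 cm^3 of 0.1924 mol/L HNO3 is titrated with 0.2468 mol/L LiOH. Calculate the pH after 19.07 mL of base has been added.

n(acid) = 0.1924 x 0.01930 = 0.003713 mol; n(LiOH) added = 0.2468 x 0.01907 = 0.004706 mol.
Base is in excess by 0.004706 - 0.003713 = 0.0009932 mol in a total volume of 0.03837 L.
[OH^-] = 0.0009932/0.03837 = 0.02588 M, so pOH = 1.59 and pH = 14.00 - 1.59 = 12.41.

12.41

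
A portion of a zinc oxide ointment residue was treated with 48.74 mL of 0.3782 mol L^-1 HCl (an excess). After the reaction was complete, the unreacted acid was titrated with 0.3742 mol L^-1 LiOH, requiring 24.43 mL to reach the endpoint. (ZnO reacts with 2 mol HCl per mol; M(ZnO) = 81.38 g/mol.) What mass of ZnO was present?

Total n(HCl) added = 0.3782 x 0.04874 = 0.01843 mol.
n(LiOH) used = 0.3742 x 0.02443 = 0.009142 mol, which equals the excess n(HCl).
So n(HCl) consumed by the sample = 0.01843 - 0.009142 = 0.009292 mol.
n(ZnO) = 0.009292 / 2 = 0.004646 mol.
mass = 0.004646 mol x 81.38 g/mol = 0.378 g.

0.378 g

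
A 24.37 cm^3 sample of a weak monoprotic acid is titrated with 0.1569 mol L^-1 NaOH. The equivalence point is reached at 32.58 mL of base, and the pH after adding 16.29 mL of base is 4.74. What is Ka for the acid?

16.29 mL is half of the equivalence volume, so this is the half-equivalence point where [HA] = [A^-].
At half-equivalence pH = pKa, so pKa = 4.74.
Ka = 10^(-4.74) = 1.8 x 10^-5.

1.8 x 10^-5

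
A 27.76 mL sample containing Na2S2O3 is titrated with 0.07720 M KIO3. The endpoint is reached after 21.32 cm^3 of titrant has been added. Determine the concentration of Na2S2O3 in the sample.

0.356 M

n(KIO3) = 0.07720 x 0.02132 = 0.001646 mol.
From the balanced equation, 1 mol KIO3 reacts with 6 mol Na2S2O3, so n(Na2S2O3) = 0.001646 x 6/1 = 0.009875 mol.
[Na2S2O3] = 0.009875 / 0.02776 L = 0.356 M.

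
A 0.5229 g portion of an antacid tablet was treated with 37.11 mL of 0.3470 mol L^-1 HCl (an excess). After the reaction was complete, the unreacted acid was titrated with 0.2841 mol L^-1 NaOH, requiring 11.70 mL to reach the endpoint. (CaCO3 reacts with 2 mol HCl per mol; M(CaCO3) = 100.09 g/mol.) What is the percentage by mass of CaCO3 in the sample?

Total n(HCl) added = 0.3470 x 0.03711 = 0.01288 mol.
n(NaOH) used = 0.2841 x 0.01170 = 0.003324 mol, which equals the excess n(HCl).
So n(HCl) consumed by the sample = 0.01288 - 0.003324 = 0.009553 mol.
n(CaCO3) = 0.009553 / 2 = 0.004777 mol.
mass CaCO3 = 0.004777 x 100.09 = 0.4781 g, so %CaCO3 = 0.4781/0.5229 x 100 = 91.4%.

91.4%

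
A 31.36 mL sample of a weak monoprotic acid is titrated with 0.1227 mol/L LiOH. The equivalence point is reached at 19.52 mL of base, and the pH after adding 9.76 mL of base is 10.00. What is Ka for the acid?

1.0 x 10^-10

9.76 mL is half of the equivalence volume, so this is the half-equivalence point where [HA] = [A^-].
At half-equivalence pH = pKa, so pKa = 10.00.
Ka = 10^(-10.00) = 1.0 x 10^-10.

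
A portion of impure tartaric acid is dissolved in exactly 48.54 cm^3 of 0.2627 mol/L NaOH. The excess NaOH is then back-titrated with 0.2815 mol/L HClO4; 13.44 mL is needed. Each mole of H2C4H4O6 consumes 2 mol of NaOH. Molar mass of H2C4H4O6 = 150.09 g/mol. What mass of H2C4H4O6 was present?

0.673 g

Total n(NaOH) added = 0.2627 x 0.04854 = 0.01275 mol.
n(HClO4) used = 0.2815 x 0.01344 = 0.003783 mol, which equals the excess n(NaOH).
So n(NaOH) consumed by the sample = 0.01275 - 0.003783 = 0.008968 mol.
n(H2C4H4O6) = 0.008968 / 2 = 0.004484 mol.
mass = 0.004484 mol x 150.09 g/mol = 0.673 g.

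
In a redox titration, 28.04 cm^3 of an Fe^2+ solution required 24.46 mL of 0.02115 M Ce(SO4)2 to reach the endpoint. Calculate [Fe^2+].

0.0184 M

n(Ce(SO4)2) = 0.02115 x 0.02446 = 0.0005173 mol.
From the balanced equation, 1 mol Ce(SO4)2 reacts with 1 mol Fe^2+, so n(Fe^2+) = 0.0005173 x 1/1 = 0.0005173 mol.
[Fe^2+] = 0.0005173 / 0.02804 L = 0.0184 M.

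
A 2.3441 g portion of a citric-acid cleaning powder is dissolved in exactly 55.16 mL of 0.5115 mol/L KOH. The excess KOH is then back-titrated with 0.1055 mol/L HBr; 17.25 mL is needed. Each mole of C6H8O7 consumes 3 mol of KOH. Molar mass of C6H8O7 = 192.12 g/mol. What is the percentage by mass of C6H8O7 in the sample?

Total n(KOH) added = 0.5115 x 0.05516 = 0.02821 mol.
n(HBr) used = 0.1055 x 0.01725 = 0.001820 mol, which equals the excess n(KOH).
So n(KOH) consumed by the sample = 0.02821 - 0.001820 = 0.02639 mol.
n(C6H8O7) = 0.02639 / 3 = 0.008798 mol.
mass C6H8O7 = 0.008798 x 192.12 = 1.690 g, so %C6H8O7 = 1.690/2.3441 x 100 = 72.1%.

72.1%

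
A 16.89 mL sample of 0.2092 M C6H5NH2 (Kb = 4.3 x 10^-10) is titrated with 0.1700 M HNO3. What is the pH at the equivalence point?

n(C6H5NH2) = 0.2092 x 0.01689 = 0.003533 mol; V(HNO3) at equivalence = 0.003533/0.1700 = 0.02078 L.
At equivalence the base is fully converted to C6H5NH3+; total volume = 0.03767 L, so [C6H5NH3+] = 0.003533/0.03767 = 0.09379 M.
Ka(C6H5NH3+) = Kw/Kb = 1.0e-14 / 4.3 x 10^-10 = 2.33e-5.
[H^+] = sqrt(Ka x [C6H5NH3+]) = sqrt(2.33e-5 x 0.09379) = 0.00148 M.
pH = -log(0.00148) = 2.83.

2.83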